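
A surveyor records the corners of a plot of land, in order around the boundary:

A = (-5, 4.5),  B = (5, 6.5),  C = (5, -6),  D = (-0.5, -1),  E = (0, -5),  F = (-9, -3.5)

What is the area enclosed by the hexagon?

113

Apply the shoelace (surveyor's) formula: 2A = Σ (x_i·y_{i+1} − x_{i+1}·y_i), indices taken mod 6.
Cross-terms: -55, -62.5, -8, 2.5, -45, -58  ⇒  Σ = -226
Area = |Σ|/2 = 113.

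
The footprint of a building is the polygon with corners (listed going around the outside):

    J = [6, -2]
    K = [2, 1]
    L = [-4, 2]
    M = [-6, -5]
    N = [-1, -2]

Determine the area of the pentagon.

35.5

Σ = (10) + (8) + (32) + (7) + (14) = 71
Area = |Σ|/2 = 35.5.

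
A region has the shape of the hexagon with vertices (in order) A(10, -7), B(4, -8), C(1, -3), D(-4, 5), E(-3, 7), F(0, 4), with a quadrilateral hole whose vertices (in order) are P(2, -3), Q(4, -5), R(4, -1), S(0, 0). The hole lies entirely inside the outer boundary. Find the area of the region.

Outer boundary:
Cross-terms: -52, -4, -7, -13, -12, -40  ⇒  Σ = -128
Area = |Σ|/2 = 64.
Hole:
Σ = (2) + (16) + (0) + (0) = 18
Area = |Σ|/2 = 9.
Net area = 64 − 9 = 55.

55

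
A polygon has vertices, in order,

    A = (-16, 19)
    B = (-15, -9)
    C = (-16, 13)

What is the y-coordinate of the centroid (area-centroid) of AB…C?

23/3

Apply the surveyor's formula. First the cross-terms c_i = x_i·y_{i+1} − x_{i+1}·y_i:
  429, -339, -96  ⇒  2A = -6, A = -3.
Then Σ (y_i + y_{i+1})·c_i = -138, so ȳ = -138 / (6·(-3)) = 23/3.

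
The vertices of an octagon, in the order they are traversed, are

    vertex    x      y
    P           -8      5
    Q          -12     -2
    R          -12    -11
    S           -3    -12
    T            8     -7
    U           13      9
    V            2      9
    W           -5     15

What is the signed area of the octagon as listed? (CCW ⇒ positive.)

422

Apply the shoelace (surveyor's) formula: 2A = Σ (x_i·y_{i+1} − x_{i+1}·y_i), indices taken mod 8.
Σ = (76) + (108) + (111) + (117) + (163) + (99) + (75) + (95) = 844
Signed area = Σ/2 = 422 (positive ⇒ counter-clockwise traversal).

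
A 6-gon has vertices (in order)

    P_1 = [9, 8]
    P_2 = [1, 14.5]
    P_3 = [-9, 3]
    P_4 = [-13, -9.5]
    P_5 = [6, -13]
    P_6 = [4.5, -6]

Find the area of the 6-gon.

Apply the shoelace formula: 2A = Σ (x_i·y_{i+1} − x_{i+1}·y_i), indices taken mod 6.
Cross-terms: 122.5, 133.5, 124.5, 226, 22.5, 90  ⇒  Σ = 719
Area = |Σ|/2 = 359.5.

359.5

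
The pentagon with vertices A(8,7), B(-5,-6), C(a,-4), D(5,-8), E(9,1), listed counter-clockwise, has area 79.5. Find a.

The doubled signed area Σ (x_i y_{i+1} − x_{i+1} y_i) is linear in a.
With a=0 it equals 159; the coefficient of a is -2 (from the two edges through C).
So -2·a + 159 = 2·79.5 = 159 ⇒ a = 0.

0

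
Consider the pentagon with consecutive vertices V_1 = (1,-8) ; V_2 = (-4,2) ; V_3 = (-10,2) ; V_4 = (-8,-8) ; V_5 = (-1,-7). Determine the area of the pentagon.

70.5

Apply the surveyor's formula: 2A = Σ (x_i·y_{i+1} − x_{i+1}·y_i), indices taken mod 5.
Σ = (-30) + (12) + (96) + (48) + (15) = 141
Area = |Σ|/2 = 70.5.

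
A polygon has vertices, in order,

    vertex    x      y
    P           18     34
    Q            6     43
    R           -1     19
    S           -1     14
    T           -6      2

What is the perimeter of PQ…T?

98

|PQ| = √((-12)² + (9)²) = √225 = 15
|QR| = √((-7)² + (-24)²) = √625 = 25
|RS| = √((0)² + (-5)²) = √25 = 5
|ST| = √((-5)² + (-12)²) = √169 = 13
|TP| = √((24)² + (32)²) = √1600 = 40
Perimeter = 15 + 25 + 5 + 13 + 40 = 98.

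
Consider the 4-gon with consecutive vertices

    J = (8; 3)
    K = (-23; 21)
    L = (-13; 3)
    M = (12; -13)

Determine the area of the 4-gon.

Apply the shoelace (surveyor's) formula: 2A = Σ (x_i·y_{i+1} − x_{i+1}·y_i), indices taken mod 4.
Cross-terms: 237, 204, 133, 140  ⇒  Σ = 714
Area = |Σ|/2 = 357.

357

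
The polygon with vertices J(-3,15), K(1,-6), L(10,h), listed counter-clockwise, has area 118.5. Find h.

The doubled signed area Σ (x_i y_{i+1} − x_{i+1} y_i) is linear in h.
With h=0 it equals 213; the coefficient of h is 4 (from the two edges through L).
So 4·h + 213 = 2·118.5 = 237 ⇒ h = 6.

6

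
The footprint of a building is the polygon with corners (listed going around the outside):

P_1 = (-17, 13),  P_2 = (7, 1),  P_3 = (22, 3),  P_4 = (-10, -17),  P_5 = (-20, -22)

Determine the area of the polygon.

Cross-terms: -108, -1, -344, -120, -634  ⇒  Σ = -1207
Area = |Σ|/2 = 603.5.

603.5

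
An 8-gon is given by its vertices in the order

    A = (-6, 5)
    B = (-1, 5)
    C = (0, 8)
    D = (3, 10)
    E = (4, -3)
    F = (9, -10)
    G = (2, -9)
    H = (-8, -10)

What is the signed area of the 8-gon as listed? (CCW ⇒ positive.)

Apply the shoelace formula: 2A = Σ (x_i·y_{i+1} − x_{i+1}·y_i), indices taken mod 8.
Σ = (-25) + (-8) + (-24) + (-49) + (-13) + (-61) + (-92) + (-100) = -372
Signed area = Σ/2 = -186 (negative ⇒ clockwise traversal).

-186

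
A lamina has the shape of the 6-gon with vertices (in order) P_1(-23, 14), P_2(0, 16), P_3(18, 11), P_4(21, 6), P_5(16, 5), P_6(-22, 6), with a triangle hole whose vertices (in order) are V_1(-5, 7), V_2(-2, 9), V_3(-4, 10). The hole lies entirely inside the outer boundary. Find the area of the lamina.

Outer boundary:
Apply Gauss's area formula: 2A = Σ (x_i·y_{i+1} − x_{i+1}·y_i), indices taken mod 6.
Cross-terms: -368, -288, -123, 9, 206, -170  ⇒  Σ = -734
Area = |Σ|/2 = 367.
Hole:
Cross-terms: -31, 16, 22  ⇒  Σ = 7
Area = |Σ|/2 = 3.5.
Net area = 367 − 3.5 = 363.5.

363.5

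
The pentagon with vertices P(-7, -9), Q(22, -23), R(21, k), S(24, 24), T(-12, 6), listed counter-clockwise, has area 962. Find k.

Write out the shoelace sum; only the two edges meeting at R involve k:
2·Area = [(22·k − 21·(-23)) + (21·24 − 24·k)] + 941
       = -2·k + 1928 = 1924
⇒ k = 2.

2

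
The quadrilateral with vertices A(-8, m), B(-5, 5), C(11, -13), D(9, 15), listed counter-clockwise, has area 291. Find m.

15

Write out the shoelace sum; only the two edges meeting at A involve m:
2·Area = [(9·m − (-8)·15) + ((-8)·5 − (-5)·m)] + 292
       = 14·m + 372 = 582
⇒ m = 15.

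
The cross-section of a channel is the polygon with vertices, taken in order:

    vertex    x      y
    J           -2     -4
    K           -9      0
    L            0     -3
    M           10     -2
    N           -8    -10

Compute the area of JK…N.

41.5

Apply Gauss's area formula: 2A = Σ (x_i·y_{i+1} − x_{i+1}·y_i), indices taken mod 5.
Cross-terms: -36, 27, 30, -116, 12  ⇒  Σ = -83
Area = |Σ|/2 = 41.5.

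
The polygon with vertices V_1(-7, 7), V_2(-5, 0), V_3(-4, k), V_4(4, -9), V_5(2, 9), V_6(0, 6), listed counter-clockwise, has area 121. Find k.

-7

Write out the shoelace sum; only the two edges meeting at V_3 involve k:
2·Area = [((-5)·k − (-4)·0) + ((-4)·(-9) − 4·k)] + 143
       = -9·k + 179 = 242
⇒ k = -7.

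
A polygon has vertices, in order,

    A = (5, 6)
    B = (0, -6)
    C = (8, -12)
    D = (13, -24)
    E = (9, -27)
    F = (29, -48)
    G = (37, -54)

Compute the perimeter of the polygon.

148

|AB| = √((-5)² + (-12)²) = √169 = 13
|BC| = √((8)² + (-6)²) = √100 = 10
|CD| = √((5)² + (-12)²) = √169 = 13
|DE| = √((-4)² + (-3)²) = √25 = 5
|EF| = √((20)² + (-21)²) = √841 = 29
|FG| = √((8)² + (-6)²) = √100 = 10
|GA| = √((-32)² + (60)²) = √4624 = 68
Perimeter = 13 + 10 + 13 + 5 + 29 + 10 + 68 = 148.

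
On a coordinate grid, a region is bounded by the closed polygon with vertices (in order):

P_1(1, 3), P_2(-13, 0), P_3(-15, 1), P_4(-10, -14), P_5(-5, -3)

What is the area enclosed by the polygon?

97

Apply Gauss's area formula: 2A = Σ (x_i·y_{i+1} − x_{i+1}·y_i), indices taken mod 5.
Cross-terms: 39, -13, 220, -40, -12  ⇒  Σ = 194
Area = |Σ|/2 = 97.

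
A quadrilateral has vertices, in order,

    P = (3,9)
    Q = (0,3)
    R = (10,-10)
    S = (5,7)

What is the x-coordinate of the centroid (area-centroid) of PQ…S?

191/41

Apply Gauss's area formula. First the cross-terms c_i = x_i·y_{i+1} − x_{i+1}·y_i:
  9, -30, 120, 24  ⇒  2A = 123, A = 61.5.
Then Σ (x_i + x_{i+1})·c_i = 1719, so x̄ = 1719 / (6·61.5) = 191/41.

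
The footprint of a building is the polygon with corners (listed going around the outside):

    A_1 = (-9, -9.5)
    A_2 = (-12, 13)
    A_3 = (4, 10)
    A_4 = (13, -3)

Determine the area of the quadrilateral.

347.75

Apply Gauss's area formula: 2A = Σ (x_i·y_{i+1} − x_{i+1}·y_i), indices taken mod 4.
A_1→A_2: (-9)(13) − (-12)(-9.5) = -231
A_2→A_3: (-12)(10) − (4)(13) = -172
A_3→A_4: (4)(-3) − (13)(10) = -142
A_4→A_1: (13)(-9.5) − (-9)(-3) = -150.5
Σ = -695.5
Area = |Σ|/2 = 347.75.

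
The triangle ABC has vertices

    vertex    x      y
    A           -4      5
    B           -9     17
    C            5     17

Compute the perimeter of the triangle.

42

|AB| = √((-5)² + (12)²) = √169 = 13
|BC| = √((14)² + (0)²) = √196 = 14
|CA| = √((-9)² + (-12)²) = √225 = 15
Perimeter = 13 + 14 + 15 = 42.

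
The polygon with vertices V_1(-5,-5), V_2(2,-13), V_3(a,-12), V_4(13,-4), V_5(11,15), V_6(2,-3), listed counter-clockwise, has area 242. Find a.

The doubled signed area Σ (x_i y_{i+1} − x_{i+1} y_i) is linear in a.
With a=0 it equals 358; the coefficient of a is 9 (from the two edges through V_3).
So 9·a + 358 = 2·242 = 484 ⇒ a = 14.

14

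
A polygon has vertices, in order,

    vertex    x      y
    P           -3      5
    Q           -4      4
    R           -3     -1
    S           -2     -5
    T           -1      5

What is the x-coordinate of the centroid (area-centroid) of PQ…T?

Apply Gauss's area formula. First the cross-terms c_i = x_i·y_{i+1} − x_{i+1}·y_i:
  8, 16, 13, -15, 10  ⇒  2A = 32, A = 16.
Then Σ (x_i + x_{i+1})·c_i = -228, so x̄ = -228 / (6·16) = -2.375.

-2.375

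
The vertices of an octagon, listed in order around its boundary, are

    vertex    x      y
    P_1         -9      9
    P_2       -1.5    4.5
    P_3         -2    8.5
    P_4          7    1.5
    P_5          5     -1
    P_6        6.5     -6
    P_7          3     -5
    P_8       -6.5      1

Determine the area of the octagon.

112.375

Σ = (-27) + (-3.75) + (-62.5) + (-14.5) + (-23.5) + (-14.5) + (-29.5) + (-49.5) = -224.75
Area = |Σ|/2 = 112.375.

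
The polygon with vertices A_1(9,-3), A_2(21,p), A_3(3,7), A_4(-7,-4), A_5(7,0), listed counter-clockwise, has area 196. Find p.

23

The doubled signed area Σ (x_i y_{i+1} − x_{i+1} y_i) is linear in p.
With p=0 it equals 254; the coefficient of p is 6 (from the two edges through A_2).
So 6·p + 254 = 2·196 = 392 ⇒ p = 23.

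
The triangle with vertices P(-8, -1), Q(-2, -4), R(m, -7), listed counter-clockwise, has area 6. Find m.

8

The doubled signed area Σ (x_i y_{i+1} − x_{i+1} y_i) is linear in m.
With m=0 it equals -12; the coefficient of m is 3 (from the two edges through R).
So 3·m + -12 = 2·6 = 12 ⇒ m = 8.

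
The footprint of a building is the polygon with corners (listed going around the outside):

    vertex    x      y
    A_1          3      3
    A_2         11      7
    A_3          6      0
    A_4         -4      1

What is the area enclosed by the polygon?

31.5

Cross-terms: -12, -42, 6, -15  ⇒  Σ = -63
Area = |Σ|/2 = 31.5.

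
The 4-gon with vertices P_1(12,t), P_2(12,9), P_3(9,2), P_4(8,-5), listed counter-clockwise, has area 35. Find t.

Write out the shoelace sum; only the two edges meeting at P_1 involve t:
2·Area = [(8·t − 12·(-5)) + (12·9 − 12·t)] + -118
       = -4·t + 50 = 70
⇒ t = -5.

-5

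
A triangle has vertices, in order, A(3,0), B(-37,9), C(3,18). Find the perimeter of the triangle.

|AB| = √((-40)² + (9)²) = √1681 = 41
|BC| = √((40)² + (9)²) = √1681 = 41
|CA| = √((0)² + (-18)²) = √324 = 18
Perimeter = 41 + 41 + 18 = 100.

100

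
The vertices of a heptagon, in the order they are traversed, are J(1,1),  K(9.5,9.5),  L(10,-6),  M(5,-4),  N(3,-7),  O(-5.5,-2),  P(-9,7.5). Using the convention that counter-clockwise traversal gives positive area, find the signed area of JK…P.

-152.625

Apply the shoelace formula: 2A = Σ (x_i·y_{i+1} − x_{i+1}·y_i), indices taken mod 7.
J→K: (1)(9.5) − (9.5)(1) = 0
K→L: (9.5)(-6) − (10)(9.5) = -152
L→M: (10)(-4) − (5)(-6) = -10
M→N: (5)(-7) − (3)(-4) = -23
N→O: (3)(-2) − (-5.5)(-7) = -44.5
O→P: (-5.5)(7.5) − (-9)(-2) = -59.25
P→J: (-9)(1) − (1)(7.5) = -16.5
Σ = -305.25
Signed area = Σ/2 = -152.625 (negative ⇒ clockwise traversal).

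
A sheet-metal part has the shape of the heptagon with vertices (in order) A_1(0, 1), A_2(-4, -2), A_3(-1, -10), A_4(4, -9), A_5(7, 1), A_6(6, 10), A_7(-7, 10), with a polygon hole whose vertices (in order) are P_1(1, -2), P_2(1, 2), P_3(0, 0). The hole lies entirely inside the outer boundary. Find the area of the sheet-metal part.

Outer boundary:
Σ = (4) + (38) + (49) + (67) + (64) + (130) + (-7) = 345
Area = |Σ|/2 = 172.5.
Hole:
Apply Gauss's area formula: 2A = Σ (x_i·y_{i+1} − x_{i+1}·y_i), indices taken mod 3.
Cross-terms: 4, 0, 0  ⇒  Σ = 4
Area = |Σ|/2 = 2.
Net area = 172.5 − 2 = 170.5.

170.5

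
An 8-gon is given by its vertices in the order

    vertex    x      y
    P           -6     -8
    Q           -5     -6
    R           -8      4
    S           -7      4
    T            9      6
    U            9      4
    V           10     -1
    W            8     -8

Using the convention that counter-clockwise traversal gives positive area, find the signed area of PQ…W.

-202.5

P→Q: (-6)(-6) − (-5)(-8) = -4
Q→R: (-5)(4) − (-8)(-6) = -68
R→S: (-8)(4) − (-7)(4) = -4
S→T: (-7)(6) − (9)(4) = -78
T→U: (9)(4) − (9)(6) = -18
U→V: (9)(-1) − (10)(4) = -49
V→W: (10)(-8) − (8)(-1) = -72
W→P: (8)(-8) − (-6)(-8) = -112
Σ = -405
Signed area = Σ/2 = -202.5 (negative ⇒ clockwise traversal).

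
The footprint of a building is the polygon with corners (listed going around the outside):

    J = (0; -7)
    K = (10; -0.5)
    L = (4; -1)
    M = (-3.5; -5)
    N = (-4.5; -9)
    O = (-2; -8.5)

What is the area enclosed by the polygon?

40.875

Apply Gauss's area formula: 2A = Σ (x_i·y_{i+1} − x_{i+1}·y_i), indices taken mod 6.
J→K: (0)(-0.5) − (10)(-7) = 70
K→L: (10)(-1) − (4)(-0.5) = -8
L→M: (4)(-5) − (-3.5)(-1) = -23.5
M→N: (-3.5)(-9) − (-4.5)(-5) = 9
N→O: (-4.5)(-8.5) − (-2)(-9) = 20.25
O→J: (-2)(-7) − (0)(-8.5) = 14
Σ = 81.75
Area = |Σ|/2 = 40.875.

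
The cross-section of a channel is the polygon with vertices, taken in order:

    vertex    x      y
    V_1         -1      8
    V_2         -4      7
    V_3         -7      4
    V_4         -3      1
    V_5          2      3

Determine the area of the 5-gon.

35.5

Σ = (25) + (33) + (5) + (-11) + (19) = 71
Area = |Σ|/2 = 35.5.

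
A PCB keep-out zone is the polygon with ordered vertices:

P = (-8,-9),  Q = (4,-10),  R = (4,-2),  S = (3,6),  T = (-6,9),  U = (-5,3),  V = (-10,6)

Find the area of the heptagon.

203

Apply the shoelace formula: 2A = Σ (x_i·y_{i+1} − x_{i+1}·y_i), indices taken mod 7.
Cross-terms: 116, 32, 30, 63, 27, 0, 138  ⇒  Σ = 406
Area = |Σ|/2 = 203.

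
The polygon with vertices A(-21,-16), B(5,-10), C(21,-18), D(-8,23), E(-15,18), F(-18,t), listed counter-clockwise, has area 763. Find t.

The doubled signed area Σ (x_i y_{i+1} − x_{i+1} y_i) is linear in t.
With t=0 it equals 1562; the coefficient of t is 6 (from the two edges through F).
So 6·t + 1562 = 2·763 = 1526 ⇒ t = -6.

-6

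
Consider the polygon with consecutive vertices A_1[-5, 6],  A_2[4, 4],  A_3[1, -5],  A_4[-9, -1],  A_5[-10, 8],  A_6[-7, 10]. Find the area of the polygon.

116

Apply the surveyor's formula: 2A = Σ (x_i·y_{i+1} − x_{i+1}·y_i), indices taken mod 6.
A_1→A_2: (-5)(4) − (4)(6) = -44
A_2→A_3: (4)(-5) − (1)(4) = -24
A_3→A_4: (1)(-1) − (-9)(-5) = -46
A_4→A_5: (-9)(8) − (-10)(-1) = -82
A_5→A_6: (-10)(10) − (-7)(8) = -44
A_6→A_1: (-7)(6) − (-5)(10) = 8
Σ = -232
Area = |Σ|/2 = 116.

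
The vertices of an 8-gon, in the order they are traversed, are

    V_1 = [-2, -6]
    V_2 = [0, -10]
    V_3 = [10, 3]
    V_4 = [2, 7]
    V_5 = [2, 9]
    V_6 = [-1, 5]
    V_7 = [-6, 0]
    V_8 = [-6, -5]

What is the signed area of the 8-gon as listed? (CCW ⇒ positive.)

Σ = (20) + (100) + (64) + (4) + (19) + (30) + (30) + (26) = 293
Signed area = Σ/2 = 146.5 (positive ⇒ counter-clockwise traversal).

146.5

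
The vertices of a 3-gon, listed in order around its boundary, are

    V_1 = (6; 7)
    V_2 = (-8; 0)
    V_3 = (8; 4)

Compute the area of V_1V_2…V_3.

Apply the shoelace (surveyor's) formula: 2A = Σ (x_i·y_{i+1} − x_{i+1}·y_i), indices taken mod 3.
Cross-terms: 56, -32, 32  ⇒  Σ = 56
Area = |Σ|/2 = 28.

28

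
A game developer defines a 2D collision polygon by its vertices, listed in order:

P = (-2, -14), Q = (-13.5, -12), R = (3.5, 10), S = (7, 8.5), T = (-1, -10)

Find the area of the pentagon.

Σ = (-165) + (-93) + (-40.25) + (-61.5) + (-6) = -365.75
Area = |Σ|/2 = 182.875.

182.875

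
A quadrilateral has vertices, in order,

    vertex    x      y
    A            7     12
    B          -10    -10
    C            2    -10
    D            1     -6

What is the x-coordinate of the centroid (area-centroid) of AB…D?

Apply the shoelace (surveyor's) formula. First the cross-terms c_i = x_i·y_{i+1} − x_{i+1}·y_i:
  50, 120, -2, 54  ⇒  2A = 222, A = 111.
Then Σ (x_i + x_{i+1})·c_i = -684, so x̄ = -684 / (6·111) = -38/37.

-38/37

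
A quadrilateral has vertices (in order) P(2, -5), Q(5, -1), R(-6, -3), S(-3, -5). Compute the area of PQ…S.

24

Cross-terms: 23, -21, 21, 25  ⇒  Σ = 48
Area = |Σ|/2 = 24.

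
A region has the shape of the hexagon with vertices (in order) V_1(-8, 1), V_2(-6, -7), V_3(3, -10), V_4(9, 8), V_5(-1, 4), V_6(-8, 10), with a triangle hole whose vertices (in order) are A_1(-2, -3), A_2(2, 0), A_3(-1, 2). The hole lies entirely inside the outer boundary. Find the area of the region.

189

Outer boundary:
Σ = (62) + (81) + (114) + (44) + (22) + (72) = 395
Area = |Σ|/2 = 197.5.
Hole:
Σ = (6) + (4) + (7) = 17
Area = |Σ|/2 = 8.5.
Net area = 197.5 − 8.5 = 189.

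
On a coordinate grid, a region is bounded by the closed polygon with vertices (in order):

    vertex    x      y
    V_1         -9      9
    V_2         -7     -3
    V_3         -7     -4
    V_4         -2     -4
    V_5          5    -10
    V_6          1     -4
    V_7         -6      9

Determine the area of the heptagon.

Apply the shoelace (surveyor's) formula: 2A = Σ (x_i·y_{i+1} − x_{i+1}·y_i), indices taken mod 7.
Σ = (90) + (7) + (20) + (40) + (-10) + (-15) + (27) = 159
Area = |Σ|/2 = 79.5.

79.5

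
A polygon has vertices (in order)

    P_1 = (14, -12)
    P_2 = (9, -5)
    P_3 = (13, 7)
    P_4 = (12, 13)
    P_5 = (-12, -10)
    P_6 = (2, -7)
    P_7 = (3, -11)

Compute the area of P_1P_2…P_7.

254

Apply the surveyor's formula: 2A = Σ (x_i·y_{i+1} − x_{i+1}·y_i), indices taken mod 7.
Σ = (38) + (128) + (85) + (36) + (104) + (-1) + (118) = 508
Area = |Σ|/2 = 254.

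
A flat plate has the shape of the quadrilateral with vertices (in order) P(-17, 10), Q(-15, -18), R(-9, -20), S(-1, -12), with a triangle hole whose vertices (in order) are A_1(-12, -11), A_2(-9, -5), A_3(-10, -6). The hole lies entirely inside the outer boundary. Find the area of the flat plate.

Outer boundary:
Apply the surveyor's formula: 2A = Σ (x_i·y_{i+1} − x_{i+1}·y_i), indices taken mod 4.
P→Q: (-17)(-18) − (-15)(10) = 456
Q→R: (-15)(-20) − (-9)(-18) = 138
R→S: (-9)(-12) − (-1)(-20) = 88
S→P: (-1)(10) − (-17)(-12) = -214
Σ = 468
Area = |Σ|/2 = 234.
Hole:
Apply Gauss's area formula: 2A = Σ (x_i·y_{i+1} − x_{i+1}·y_i), indices taken mod 3.
Σ = (-39) + (4) + (38) = 3
Area = |Σ|/2 = 1.5.
Net area = 234 − 1.5 = 232.5.

232.5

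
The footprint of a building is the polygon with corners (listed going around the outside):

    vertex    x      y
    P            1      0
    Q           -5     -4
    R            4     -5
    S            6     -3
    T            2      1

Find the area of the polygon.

Apply the shoelace (surveyor's) formula: 2A = Σ (x_i·y_{i+1} − x_{i+1}·y_i), indices taken mod 5.
Cross-terms: -4, 41, 18, 12, -1  ⇒  Σ = 66
Area = |Σ|/2 = 33.

33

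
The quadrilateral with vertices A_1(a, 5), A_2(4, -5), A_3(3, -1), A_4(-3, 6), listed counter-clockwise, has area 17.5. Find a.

The doubled signed area Σ (x_i y_{i+1} − x_{i+1} y_i) is linear in a.
With a=0 it equals -9; the coefficient of a is -11 (from the two edges through A_1).
So -11·a + -9 = 2·17.5 = 35 ⇒ a = -4.

-4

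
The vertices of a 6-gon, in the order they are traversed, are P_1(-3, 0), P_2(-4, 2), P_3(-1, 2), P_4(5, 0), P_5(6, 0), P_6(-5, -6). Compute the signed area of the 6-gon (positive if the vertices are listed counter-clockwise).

-38

Apply the shoelace (surveyor's) formula: 2A = Σ (x_i·y_{i+1} − x_{i+1}·y_i), indices taken mod 6.
Σ = (-6) + (-6) + (-10) + (0) + (-36) + (-18) = -76
Signed area = Σ/2 = -38 (negative ⇒ clockwise traversal).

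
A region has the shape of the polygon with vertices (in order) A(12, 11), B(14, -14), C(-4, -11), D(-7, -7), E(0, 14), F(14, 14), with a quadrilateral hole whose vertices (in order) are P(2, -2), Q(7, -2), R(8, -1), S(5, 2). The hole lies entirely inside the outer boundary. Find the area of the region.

431.5

Outer boundary:
Σ = (-322) + (-210) + (-49) + (-98) + (-196) + (-14) = -889
Area = |Σ|/2 = 444.5.
Hole:
Apply the shoelace formula: 2A = Σ (x_i·y_{i+1} − x_{i+1}·y_i), indices taken mod 4.
Σ = (10) + (9) + (21) + (-14) = 26
Area = |Σ|/2 = 13.
Net area = 444.5 − 13 = 431.5.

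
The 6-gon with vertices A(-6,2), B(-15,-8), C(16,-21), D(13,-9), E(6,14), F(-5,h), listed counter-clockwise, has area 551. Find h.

The doubled signed area Σ (x_i y_{i+1} − x_{i+1} y_i) is linear in h.
With h=0 it equals 946; the coefficient of h is 12 (from the two edges through F).
So 12·h + 946 = 2·551 = 1102 ⇒ h = 13.

13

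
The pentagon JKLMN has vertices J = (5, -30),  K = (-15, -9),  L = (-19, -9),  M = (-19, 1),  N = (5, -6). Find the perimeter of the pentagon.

92

|JK| = √((-20)² + (21)²) = √841 = 29
|KL| = √((-4)² + (0)²) = √16 = 4
|LM| = √((0)² + (10)²) = √100 = 10
|MN| = √((24)² + (-7)²) = √625 = 25
|NJ| = √((0)² + (-24)²) = √576 = 24
Perimeter = 29 + 4 + 10 + 25 + 24 = 92.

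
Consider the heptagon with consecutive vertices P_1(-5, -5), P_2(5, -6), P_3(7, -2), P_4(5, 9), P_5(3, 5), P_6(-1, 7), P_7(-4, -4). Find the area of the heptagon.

P_1→P_2: (-5)(-6) − (5)(-5) = 55
P_2→P_3: (5)(-2) − (7)(-6) = 32
P_3→P_4: (7)(9) − (5)(-2) = 73
P_4→P_5: (5)(5) − (3)(9) = -2
P_5→P_6: (3)(7) − (-1)(5) = 26
P_6→P_7: (-1)(-4) − (-4)(7) = 32
P_7→P_1: (-4)(-5) − (-5)(-4) = 0
Σ = 216
Area = |Σ|/2 = 108.

108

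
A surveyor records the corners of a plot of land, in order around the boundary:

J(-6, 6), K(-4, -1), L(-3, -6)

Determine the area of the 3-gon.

1.5

Σ = (30) + (21) + (-54) = -3
Area = |Σ|/2 = 1.5.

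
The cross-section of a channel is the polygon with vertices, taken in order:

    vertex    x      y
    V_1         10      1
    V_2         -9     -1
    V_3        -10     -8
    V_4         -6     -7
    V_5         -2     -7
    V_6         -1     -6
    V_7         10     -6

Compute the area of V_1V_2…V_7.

126

Apply the shoelace (surveyor's) formula: 2A = Σ (x_i·y_{i+1} − x_{i+1}·y_i), indices taken mod 7.
Σ = (-1) + (62) + (22) + (28) + (5) + (66) + (70) = 252
Area = |Σ|/2 = 126.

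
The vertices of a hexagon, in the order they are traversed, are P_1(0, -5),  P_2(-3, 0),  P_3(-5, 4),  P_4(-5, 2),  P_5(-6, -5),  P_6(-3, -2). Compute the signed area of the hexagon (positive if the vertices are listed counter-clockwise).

16

Apply the shoelace formula: 2A = Σ (x_i·y_{i+1} − x_{i+1}·y_i), indices taken mod 6.
P_1→P_2: (0)(0) − (-3)(-5) = -15
P_2→P_3: (-3)(4) − (-5)(0) = -12
P_3→P_4: (-5)(2) − (-5)(4) = 10
P_4→P_5: (-5)(-5) − (-6)(2) = 37
P_5→P_6: (-6)(-2) − (-3)(-5) = -3
P_6→P_1: (-3)(-5) − (0)(-2) = 15
Σ = 32
Signed area = Σ/2 = 16 (positive ⇒ counter-clockwise traversal).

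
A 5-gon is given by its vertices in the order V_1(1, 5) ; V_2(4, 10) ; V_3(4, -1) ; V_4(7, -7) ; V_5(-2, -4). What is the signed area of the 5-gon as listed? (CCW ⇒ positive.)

-61.5

Σ = (-10) + (-44) + (-21) + (-42) + (-6) = -123
Signed area = Σ/2 = -61.5 (negative ⇒ clockwise traversal).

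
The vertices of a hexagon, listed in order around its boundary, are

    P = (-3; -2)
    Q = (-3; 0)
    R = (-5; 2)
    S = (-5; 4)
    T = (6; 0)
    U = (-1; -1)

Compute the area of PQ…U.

26.5

Apply the shoelace formula: 2A = Σ (x_i·y_{i+1} − x_{i+1}·y_i), indices taken mod 6.
Σ = (-6) + (-6) + (-10) + (-24) + (-6) + (-1) = -53
Area = |Σ|/2 = 26.5.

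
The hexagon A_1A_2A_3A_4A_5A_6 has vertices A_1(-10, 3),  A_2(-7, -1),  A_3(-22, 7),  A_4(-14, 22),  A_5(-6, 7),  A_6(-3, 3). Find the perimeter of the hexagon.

68

|A_1A_2| = √((3)² + (-4)²) = √25 = 5
|A_2A_3| = √((-15)² + (8)²) = √289 = 17
|A_3A_4| = √((8)² + (15)²) = √289 = 17
|A_4A_5| = √((8)² + (-15)²) = √289 = 17
|A_5A_6| = √((3)² + (-4)²) = √25 = 5
|A_6A_1| = √((-7)² + (0)²) = √49 = 7
Perimeter = 5 + 17 + 17 + 17 + 5 + 7 = 68.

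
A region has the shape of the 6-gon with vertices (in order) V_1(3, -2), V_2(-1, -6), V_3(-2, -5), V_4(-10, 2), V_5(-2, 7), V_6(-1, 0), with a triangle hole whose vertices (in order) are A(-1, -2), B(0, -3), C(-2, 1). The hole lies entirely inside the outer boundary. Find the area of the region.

68

Outer boundary:
V_1→V_2: (3)(-6) − (-1)(-2) = -20
V_2→V_3: (-1)(-5) − (-2)(-6) = -7
V_3→V_4: (-2)(2) − (-10)(-5) = -54
V_4→V_5: (-10)(7) − (-2)(2) = -66
V_5→V_6: (-2)(0) − (-1)(7) = 7
V_6→V_1: (-1)(-2) − (3)(0) = 2
Σ = -138
Area = |Σ|/2 = 69.
Hole:
Apply the shoelace (surveyor's) formula: 2A = Σ (x_i·y_{i+1} − x_{i+1}·y_i), indices taken mod 3.
Cross-terms: 3, -6, 5  ⇒  Σ = 2
Area = |Σ|/2 = 1.
Net area = 69 − 1 = 68.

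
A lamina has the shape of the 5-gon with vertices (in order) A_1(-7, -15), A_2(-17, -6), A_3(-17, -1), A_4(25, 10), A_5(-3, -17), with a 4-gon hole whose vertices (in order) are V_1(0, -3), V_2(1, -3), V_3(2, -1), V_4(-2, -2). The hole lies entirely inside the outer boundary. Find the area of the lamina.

452

Outer boundary:
Apply the shoelace (surveyor's) formula: 2A = Σ (x_i·y_{i+1} − x_{i+1}·y_i), indices taken mod 5.
Cross-terms: -213, -85, -145, -395, -74  ⇒  Σ = -912
Area = |Σ|/2 = 456.
Hole:
V_1→V_2: (0)(-3) − (1)(-3) = 3
V_2→V_3: (1)(-1) − (2)(-3) = 5
V_3→V_4: (2)(-2) − (-2)(-1) = -6
V_4→V_1: (-2)(-3) − (0)(-2) = 6
Σ = 8
Area = |Σ|/2 = 4.
Net area = 456 − 4 = 452.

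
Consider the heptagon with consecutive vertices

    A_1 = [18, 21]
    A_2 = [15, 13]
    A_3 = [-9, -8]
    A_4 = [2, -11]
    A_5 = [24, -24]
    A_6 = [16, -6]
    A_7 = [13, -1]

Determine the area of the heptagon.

420

Apply the surveyor's formula: 2A = Σ (x_i·y_{i+1} − x_{i+1}·y_i), indices taken mod 7.
Cross-terms: -81, -3, 115, 216, 240, 62, 291  ⇒  Σ = 840
Area = |Σ|/2 = 420.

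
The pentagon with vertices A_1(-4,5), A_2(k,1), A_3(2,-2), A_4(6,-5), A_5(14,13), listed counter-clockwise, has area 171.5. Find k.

The doubled signed area Σ (x_i y_{i+1} − x_{i+1} y_i) is linear in k.
With k=0 it equals 266; the coefficient of k is -7 (from the two edges through A_2).
So -7·k + 266 = 2·171.5 = 343 ⇒ k = -11.

-11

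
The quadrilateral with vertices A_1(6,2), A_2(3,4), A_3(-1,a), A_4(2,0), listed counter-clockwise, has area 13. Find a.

Write out the shoelace sum; only the two edges meeting at A_3 involve a:
2·Area = [(3·a − (-1)·4) + ((-1)·0 − 2·a)] + 22
       = 1·a + 26 = 26
⇒ a = 0.

0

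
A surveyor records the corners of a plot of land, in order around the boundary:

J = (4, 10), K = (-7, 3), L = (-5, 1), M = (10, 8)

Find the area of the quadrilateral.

54

Apply the shoelace (surveyor's) formula: 2A = Σ (x_i·y_{i+1} − x_{i+1}·y_i), indices taken mod 4.
Σ = (82) + (8) + (-50) + (68) = 108
Area = |Σ|/2 = 54.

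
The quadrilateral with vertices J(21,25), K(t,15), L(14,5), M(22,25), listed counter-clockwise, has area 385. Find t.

The doubled signed area Σ (x_i y_{i+1} − x_{i+1} y_i) is linear in t.
With t=0 it equals 370; the coefficient of t is -20 (from the two edges through K).
So -20·t + 370 = 2·385 = 770 ⇒ t = -20.

-20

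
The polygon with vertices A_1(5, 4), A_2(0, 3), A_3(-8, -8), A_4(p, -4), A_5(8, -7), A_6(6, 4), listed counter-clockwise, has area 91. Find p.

Write out the shoelace sum; only the two edges meeting at A_4 involve p:
2·Area = [((-8)·(-4) − p·(-8)) + (p·(-7) − 8·(-4))] + 117
       = 1·p + 181 = 182
⇒ p = 1.

1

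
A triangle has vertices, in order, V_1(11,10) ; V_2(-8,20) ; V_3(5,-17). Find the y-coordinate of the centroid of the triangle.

13/3

Apply Gauss's area formula. First the cross-terms c_i = x_i·y_{i+1} − x_{i+1}·y_i:
  300, 36, 237  ⇒  2A = 573, A = 286.5.
Then Σ (y_i + y_{i+1})·c_i = 7449, so ȳ = 7449 / (6·286.5) = 13/3.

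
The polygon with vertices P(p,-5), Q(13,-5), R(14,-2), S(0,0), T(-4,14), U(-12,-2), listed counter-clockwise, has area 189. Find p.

-11

The doubled signed area Σ (x_i y_{i+1} − x_{i+1} y_i) is linear in p.
With p=0 it equals 345; the coefficient of p is -3 (from the two edges through P).
So -3·p + 345 = 2·189 = 378 ⇒ p = -11.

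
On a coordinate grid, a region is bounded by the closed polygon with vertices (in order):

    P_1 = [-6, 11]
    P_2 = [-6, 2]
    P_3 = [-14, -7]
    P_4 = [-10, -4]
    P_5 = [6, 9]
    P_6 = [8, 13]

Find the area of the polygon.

108

Σ = (54) + (70) + (-14) + (-66) + (6) + (166) = 216
Area = |Σ|/2 = 108.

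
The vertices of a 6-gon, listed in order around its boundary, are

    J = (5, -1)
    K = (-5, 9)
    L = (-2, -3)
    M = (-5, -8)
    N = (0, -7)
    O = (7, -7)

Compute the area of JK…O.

Apply the shoelace formula: 2A = Σ (x_i·y_{i+1} − x_{i+1}·y_i), indices taken mod 6.
J→K: (5)(9) − (-5)(-1) = 40
K→L: (-5)(-3) − (-2)(9) = 33
L→M: (-2)(-8) − (-5)(-3) = 1
M→N: (-5)(-7) − (0)(-8) = 35
N→O: (0)(-7) − (7)(-7) = 49
O→J: (7)(-1) − (5)(-7) = 28
Σ = 186
Area = |Σ|/2 = 93.

93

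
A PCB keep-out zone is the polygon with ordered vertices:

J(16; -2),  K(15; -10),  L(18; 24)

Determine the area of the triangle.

5

Apply the surveyor's formula: 2A = Σ (x_i·y_{i+1} − x_{i+1}·y_i), indices taken mod 3.
Cross-terms: -130, 540, -420  ⇒  Σ = -10
Area = |Σ|/2 = 5.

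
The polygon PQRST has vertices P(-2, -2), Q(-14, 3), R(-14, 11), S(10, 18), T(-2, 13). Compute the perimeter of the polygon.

|PQ| = √((-12)² + (5)²) = √169 = 13
|QR| = √((0)² + (8)²) = √64 = 8
|RS| = √((24)² + (7)²) = √625 = 25
|ST| = √((-12)² + (-5)²) = √169 = 13
|TP| = √((0)² + (-15)²) = √225 = 15
Perimeter = 13 + 8 + 25 + 13 + 15 = 74.

74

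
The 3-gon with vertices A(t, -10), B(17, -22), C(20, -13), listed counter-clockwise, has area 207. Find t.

Write out the shoelace sum; only the two edges meeting at A involve t:
2·Area = [(20·(-10) − t·(-13)) + (t·(-22) − 17·(-10))] + 219
       = -9·t + 189 = 414
⇒ t = -25.

-25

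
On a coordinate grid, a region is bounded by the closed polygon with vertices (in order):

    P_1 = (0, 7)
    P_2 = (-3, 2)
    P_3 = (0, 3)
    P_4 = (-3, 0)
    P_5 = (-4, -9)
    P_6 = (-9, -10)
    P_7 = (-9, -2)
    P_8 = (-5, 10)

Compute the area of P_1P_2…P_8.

100

Σ = (21) + (-9) + (9) + (27) + (-41) + (-72) + (-100) + (-35) = -200
Area = |Σ|/2 = 100.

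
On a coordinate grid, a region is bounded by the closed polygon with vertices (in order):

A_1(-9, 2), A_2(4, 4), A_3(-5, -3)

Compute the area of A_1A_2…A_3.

36.5

Apply Gauss's area formula: 2A = Σ (x_i·y_{i+1} − x_{i+1}·y_i), indices taken mod 3.
Σ = (-44) + (8) + (-37) = -73
Area = |Σ|/2 = 36.5.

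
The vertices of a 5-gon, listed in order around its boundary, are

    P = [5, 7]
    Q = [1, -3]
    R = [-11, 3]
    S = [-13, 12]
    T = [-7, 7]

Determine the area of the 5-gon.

Apply the shoelace (surveyor's) formula: 2A = Σ (x_i·y_{i+1} − x_{i+1}·y_i), indices taken mod 5.
Cross-terms: -22, -30, -93, -7, -84  ⇒  Σ = -236
Area = |Σ|/2 = 118.

118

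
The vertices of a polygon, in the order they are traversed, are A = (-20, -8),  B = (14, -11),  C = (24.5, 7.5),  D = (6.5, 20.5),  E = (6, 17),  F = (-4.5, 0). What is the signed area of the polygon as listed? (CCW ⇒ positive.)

A→B: (-20)(-11) − (14)(-8) = 332
B→C: (14)(7.5) − (24.5)(-11) = 374.5
C→D: (24.5)(20.5) − (6.5)(7.5) = 453.5
D→E: (6.5)(17) − (6)(20.5) = -12.5
E→F: (6)(0) − (-4.5)(17) = 76.5
F→A: (-4.5)(-8) − (-20)(0) = 36
Σ = 1260
Signed area = Σ/2 = 630 (positive ⇒ counter-clockwise traversal).

630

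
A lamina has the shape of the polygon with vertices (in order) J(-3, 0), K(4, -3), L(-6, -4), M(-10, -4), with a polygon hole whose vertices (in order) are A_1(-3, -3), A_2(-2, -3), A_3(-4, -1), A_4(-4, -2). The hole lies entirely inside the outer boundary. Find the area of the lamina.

Outer boundary:
Cross-terms: 9, -34, -16, -12  ⇒  Σ = -53
Area = |Σ|/2 = 26.5.
Hole:
Σ = (3) + (-10) + (4) + (6) = 3
Area = |Σ|/2 = 1.5.
Net area = 26.5 − 1.5 = 25.

25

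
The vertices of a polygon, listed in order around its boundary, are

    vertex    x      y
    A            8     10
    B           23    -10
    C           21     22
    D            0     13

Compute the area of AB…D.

287.5

Apply the shoelace (surveyor's) formula: 2A = Σ (x_i·y_{i+1} − x_{i+1}·y_i), indices taken mod 4.
Cross-terms: -310, 716, 273, -104  ⇒  Σ = 575
Area = |Σ|/2 = 287.5.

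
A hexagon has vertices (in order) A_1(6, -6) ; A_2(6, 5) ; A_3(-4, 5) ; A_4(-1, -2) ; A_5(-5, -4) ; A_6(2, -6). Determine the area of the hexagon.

Apply the surveyor's formula: 2A = Σ (x_i·y_{i+1} − x_{i+1}·y_i), indices taken mod 6.
Σ = (66) + (50) + (13) + (-6) + (38) + (24) = 185
Area = |Σ|/2 = 92.5.

92.5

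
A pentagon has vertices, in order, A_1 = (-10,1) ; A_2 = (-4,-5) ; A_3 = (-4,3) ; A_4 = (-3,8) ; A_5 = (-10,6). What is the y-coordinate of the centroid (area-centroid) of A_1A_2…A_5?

Apply the shoelace formula. First the cross-terms c_i = x_i·y_{i+1} − x_{i+1}·y_i:
  54, -32, -23, 62, 50  ⇒  2A = 111, A = 55.5.
Then Σ (y_i + y_{i+1})·c_i = 813, so ȳ = 813 / (6·55.5) = 271/111.

271/111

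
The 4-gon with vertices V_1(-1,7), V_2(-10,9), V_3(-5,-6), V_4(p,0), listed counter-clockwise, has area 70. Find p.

-2

The doubled signed area Σ (x_i y_{i+1} − x_{i+1} y_i) is linear in p.
With p=0 it equals 166; the coefficient of p is 13 (from the two edges through V_4).
So 13·p + 166 = 2·70 = 140 ⇒ p = -2.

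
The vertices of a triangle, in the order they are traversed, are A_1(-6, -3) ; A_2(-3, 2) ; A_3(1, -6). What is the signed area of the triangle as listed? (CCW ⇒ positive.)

-22

Σ = (-21) + (16) + (-39) = -44
Signed area = Σ/2 = -22 (negative ⇒ clockwise traversal).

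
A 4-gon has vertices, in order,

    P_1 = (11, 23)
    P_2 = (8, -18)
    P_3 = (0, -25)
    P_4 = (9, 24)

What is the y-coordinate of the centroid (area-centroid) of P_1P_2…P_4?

-631/207

Apply the shoelace (surveyor's) formula. First the cross-terms c_i = x_i·y_{i+1} − x_{i+1}·y_i:
  -382, -200, 225, -57  ⇒  2A = -414, A = -207.
Then Σ (y_i + y_{i+1})·c_i = 3786, so ȳ = 3786 / (6·(-207)) = -631/207.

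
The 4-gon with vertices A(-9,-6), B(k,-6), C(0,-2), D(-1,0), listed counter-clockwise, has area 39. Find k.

5

The doubled signed area Σ (x_i y_{i+1} − x_{i+1} y_i) is linear in k.
With k=0 it equals 58; the coefficient of k is 4 (from the two edges through B).
So 4·k + 58 = 2·39 = 78 ⇒ k = 5.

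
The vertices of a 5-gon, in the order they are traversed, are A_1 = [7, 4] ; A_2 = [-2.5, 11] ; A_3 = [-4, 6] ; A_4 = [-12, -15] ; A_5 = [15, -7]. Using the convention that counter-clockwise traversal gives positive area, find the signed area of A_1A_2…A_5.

Apply the shoelace (surveyor's) formula: 2A = Σ (x_i·y_{i+1} − x_{i+1}·y_i), indices taken mod 5.
A_1→A_2: (7)(11) − (-2.5)(4) = 87
A_2→A_3: (-2.5)(6) − (-4)(11) = 29
A_3→A_4: (-4)(-15) − (-12)(6) = 132
A_4→A_5: (-12)(-7) − (15)(-15) = 309
A_5→A_1: (15)(4) − (7)(-7) = 109
Σ = 666
Signed area = Σ/2 = 333 (positive ⇒ counter-clockwise traversal).

333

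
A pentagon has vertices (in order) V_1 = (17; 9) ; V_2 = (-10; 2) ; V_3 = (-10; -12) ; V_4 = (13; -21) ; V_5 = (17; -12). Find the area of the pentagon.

Apply the shoelace formula: 2A = Σ (x_i·y_{i+1} − x_{i+1}·y_i), indices taken mod 5.
Σ = (124) + (140) + (366) + (201) + (357) = 1188
Area = |Σ|/2 = 594.

594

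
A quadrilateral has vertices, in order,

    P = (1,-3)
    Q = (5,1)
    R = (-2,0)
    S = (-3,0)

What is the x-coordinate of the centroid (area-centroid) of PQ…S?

Apply the shoelace formula. First the cross-terms c_i = x_i·y_{i+1} − x_{i+1}·y_i:
  16, 2, 0, 9  ⇒  2A = 27, A = 13.5.
Then Σ (x_i + x_{i+1})·c_i = 84, so x̄ = 84 / (6·13.5) = 28/27.

28/27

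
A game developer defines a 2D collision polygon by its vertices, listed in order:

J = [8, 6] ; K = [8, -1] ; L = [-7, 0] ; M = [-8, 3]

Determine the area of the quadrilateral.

Apply the shoelace formula: 2A = Σ (x_i·y_{i+1} − x_{i+1}·y_i), indices taken mod 4.
Cross-terms: -56, -7, -21, -72  ⇒  Σ = -156
Area = |Σ|/2 = 78.

78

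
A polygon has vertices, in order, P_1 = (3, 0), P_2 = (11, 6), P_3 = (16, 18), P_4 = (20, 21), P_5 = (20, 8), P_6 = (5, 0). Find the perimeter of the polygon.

60

|P_1P_2| = √((8)² + (6)²) = √100 = 10
|P_2P_3| = √((5)² + (12)²) = √169 = 13
|P_3P_4| = √((4)² + (3)²) = √25 = 5
|P_4P_5| = √((0)² + (-13)²) = √169 = 13
|P_5P_6| = √((-15)² + (-8)²) = √289 = 17
|P_6P_1| = √((-2)² + (0)²) = √4 = 2
Perimeter = 10 + 13 + 5 + 13 + 17 + 2 = 60.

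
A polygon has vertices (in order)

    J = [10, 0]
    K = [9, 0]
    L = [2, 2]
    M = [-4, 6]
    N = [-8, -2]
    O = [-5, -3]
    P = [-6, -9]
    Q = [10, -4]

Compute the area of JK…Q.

144.5

J→K: (10)(0) − (9)(0) = 0
K→L: (9)(2) − (2)(0) = 18
L→M: (2)(6) − (-4)(2) = 20
M→N: (-4)(-2) − (-8)(6) = 56
N→O: (-8)(-3) − (-5)(-2) = 14
O→P: (-5)(-9) − (-6)(-3) = 27
P→Q: (-6)(-4) − (10)(-9) = 114
Q→J: (10)(0) − (10)(-4) = 40
Σ = 289
Area = |Σ|/2 = 144.5.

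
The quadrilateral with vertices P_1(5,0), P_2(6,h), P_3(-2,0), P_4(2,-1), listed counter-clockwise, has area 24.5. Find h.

6

The doubled signed area Σ (x_i y_{i+1} − x_{i+1} y_i) is linear in h.
With h=0 it equals 7; the coefficient of h is 7 (from the two edges through P_2).
So 7·h + 7 = 2·24.5 = 49 ⇒ h = 6.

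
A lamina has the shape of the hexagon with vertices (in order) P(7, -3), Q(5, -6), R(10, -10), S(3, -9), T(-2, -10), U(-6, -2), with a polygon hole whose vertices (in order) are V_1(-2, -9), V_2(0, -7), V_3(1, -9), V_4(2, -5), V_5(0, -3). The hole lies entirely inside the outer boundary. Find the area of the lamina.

Outer boundary:
Cross-terms: -27, 10, -60, -48, -56, 32  ⇒  Σ = -149
Area = |Σ|/2 = 74.5.
Hole:
Apply Gauss's area formula: 2A = Σ (x_i·y_{i+1} − x_{i+1}·y_i), indices taken mod 5.
Σ = (14) + (7) + (13) + (-6) + (-6) = 22
Area = |Σ|/2 = 11.
Net area = 74.5 − 11 = 63.5.

63.5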